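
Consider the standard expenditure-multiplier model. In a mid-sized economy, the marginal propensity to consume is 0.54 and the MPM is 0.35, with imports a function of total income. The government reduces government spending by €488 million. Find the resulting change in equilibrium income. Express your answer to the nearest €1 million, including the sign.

−€602 million

Spending multiplier = 1/(1 − c + m) = 1/(1 − 0.54 + 0.35) = 1/0.81 ≈ 1.235.
ΔY = k × ΔG = (−€488 million) / 0.81 ≈ −€602 million.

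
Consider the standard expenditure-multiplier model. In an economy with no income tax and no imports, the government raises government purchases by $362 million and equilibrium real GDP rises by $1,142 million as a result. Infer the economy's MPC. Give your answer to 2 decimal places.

0.68

Implied spending multiplier k = ΔY/ΔG = 1,142/362 ≈ 3.1547.
Since k = 1/(1 − MPC), MPC = 1 − 1/k = 1 − ΔG/ΔY = 1 − 362/1,142 ≈ 0.68.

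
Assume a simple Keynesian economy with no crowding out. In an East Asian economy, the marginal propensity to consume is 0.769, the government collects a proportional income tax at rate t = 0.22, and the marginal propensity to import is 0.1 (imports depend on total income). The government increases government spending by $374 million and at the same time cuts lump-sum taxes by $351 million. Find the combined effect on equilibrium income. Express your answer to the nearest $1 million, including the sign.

Expenditure multiplier = 1/(1 − c(1−t) + m) = 1/(1 − 0.769×0.78 + 0.1) = 1/0.50018 ≈ 1.999.
ΔG contributes k·ΔG = (+$374 million) / 0.50018 ≈ +$747.7 million.
ΔT of −$351 million changes first-round spending by −c·ΔT = +$269.919 million, contributing k·(−c·ΔT) = (+$269.919 million) / 0.50018 ≈ +$539.6 million.
Net ΔY = k(ΔG − c·ΔT) = (+$643.919 million) / 0.50018 ≈ +$1,287 million.

+$1,287 million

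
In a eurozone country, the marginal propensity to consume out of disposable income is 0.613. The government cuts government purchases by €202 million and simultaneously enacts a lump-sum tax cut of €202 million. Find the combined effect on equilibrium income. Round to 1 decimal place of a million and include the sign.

−€202.0 million

Expenditure multiplier = 1/(1 − MPC) = 1/(1 − 0.613) = 1/0.387 ≈ 2.584.
ΔG contributes k·ΔG = (−€202 million) / 0.387 ≈ −€522 million.
ΔT of −€202 million changes first-round spending by −c·ΔT = +€123.826 million, contributing k·(−c·ΔT) = (+€123.826 million) / 0.387 ≈ +€320 million.
With ΔG = ΔT and no other leakages, the balanced-budget multiplier is 1, so ΔY = ΔG = −€202 million.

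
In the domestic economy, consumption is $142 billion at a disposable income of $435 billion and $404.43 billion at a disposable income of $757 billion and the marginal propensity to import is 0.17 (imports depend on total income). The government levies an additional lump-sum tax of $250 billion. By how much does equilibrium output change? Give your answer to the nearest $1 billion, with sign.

−$574 billion

MPC = ΔC/ΔYd = (404.43 − 142)/(757 − 435) = 262.43/322 = 0.815.
A lump-sum tax change of +$250 billion shifts disposable income by −$250 billion; first-round consumption changes by −c × ΔT = −0.815 × (+$250 billion) = −$203.75 billion.
Expenditure multiplier = 1/(1 − c + m) = 1/(1 − 0.815 + 0.17) = 1/0.355 ≈ 2.817.
The tax multiplier is −c × k ≈ −2.296, so ΔY = k × (−c·ΔT) = (−$203.75 billion) / 0.355 ≈ −$574 billion.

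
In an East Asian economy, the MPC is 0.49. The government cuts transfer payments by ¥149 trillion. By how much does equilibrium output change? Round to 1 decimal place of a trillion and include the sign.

−¥143.2 trillion

The transfer change shifts disposable income by −¥149 trillion, so first-round consumption changes by c·ΔTR = 0.49 × (−¥149 trillion) = −¥73.01 trillion.
Expenditure multiplier = 1/(1 − MPC) = 1/(1 − 0.49) = 1/0.51 ≈ 1.961.
The transfer multiplier is c × k ≈ 0.961, so ΔY = k × (c·ΔTR) = (−¥73.01 trillion) / 0.51 ≈ −¥143.2 trillion.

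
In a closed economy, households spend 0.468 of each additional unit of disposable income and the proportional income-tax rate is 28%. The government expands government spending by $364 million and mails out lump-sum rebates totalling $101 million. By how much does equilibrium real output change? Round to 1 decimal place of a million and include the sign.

Expenditure multiplier = 1/(1 − c(1−t)) = 1/(1 − 0.468×0.72) = 1/0.66304 ≈ 1.508.
ΔG contributes k·ΔG = (+$364 million) / 0.66304 ≈ +$549 million.
ΔT of −$101 million changes first-round spending by −c·ΔT = +$47.268 million, contributing k·(−c·ΔT) = (+$47.268 million) / 0.66304 ≈ +$71.3 million.
Net ΔY = k(ΔG − c·ΔT) = (+$411.268 million) / 0.66304 ≈ +$620.3 million.

+$620.3 million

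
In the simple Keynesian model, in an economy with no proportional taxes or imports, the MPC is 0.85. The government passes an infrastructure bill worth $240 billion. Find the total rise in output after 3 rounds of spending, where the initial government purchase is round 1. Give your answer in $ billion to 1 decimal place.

$617.4 billion

Round 1 adds ΔG = $240 billion; each later round is MPC = 0.85 times the previous.
After 3 rounds: 240 + 204 + 173.4 = ΔG·(1 − c^3)/(1 − c) = 240 × (1 − 0.614125)/0.15 = $617.4 billion.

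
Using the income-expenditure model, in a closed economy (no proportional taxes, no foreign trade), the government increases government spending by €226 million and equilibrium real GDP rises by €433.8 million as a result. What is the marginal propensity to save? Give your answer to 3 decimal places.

Implied spending multiplier k = ΔY/ΔG = 433.8/226 ≈ 1.9195.
Since k = 1/(1 − MPC), MPC = 1 − 1/k = 1 − ΔG/ΔY = 1 − 226/433.8 ≈ 0.479.
MPS = 1 − MPC = 0.521.

0.521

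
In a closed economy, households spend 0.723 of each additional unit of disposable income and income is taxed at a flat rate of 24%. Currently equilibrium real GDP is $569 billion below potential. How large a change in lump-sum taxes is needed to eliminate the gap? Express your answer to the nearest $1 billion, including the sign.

−$355 billion

Spending multiplier = 1/(1 − c(1−t)) = 1/(1 − 0.723×0.76) = 1/0.45052 ≈ 2.22.
Tax multiplier = −c·k = −0.723/0.45052 ≈ −1.605. Need ΔY = +$569 billion, so ΔT = ΔY/(−c·k) = −(+$569 billion) × 0.45052 / 0.723 ≈ −$355 billion.
The government should cut lump-sum taxes by $355 billion.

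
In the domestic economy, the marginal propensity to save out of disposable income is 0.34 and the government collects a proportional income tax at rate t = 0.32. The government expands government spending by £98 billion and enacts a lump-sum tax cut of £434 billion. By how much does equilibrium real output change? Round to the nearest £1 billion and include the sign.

MPC = 1 − MPS = 1 − 0.34 = 0.66.
Expenditure multiplier = 1/(1 − c(1−t)) = 1/(1 − 0.66×0.68) = 1/0.5512 ≈ 1.814.
ΔG contributes k·ΔG = (+£98 billion) / 0.5512 ≈ +£177.8 billion.
ΔT of −£434 billion changes first-round spending by −c·ΔT = +£286.44 billion, contributing k·(−c·ΔT) = (+£286.44 billion) / 0.5512 ≈ +£519.7 billion.
Net ΔY = k(ΔG − c·ΔT) = (+£384.44 billion) / 0.5512 ≈ +£697 billion.

+£697 billion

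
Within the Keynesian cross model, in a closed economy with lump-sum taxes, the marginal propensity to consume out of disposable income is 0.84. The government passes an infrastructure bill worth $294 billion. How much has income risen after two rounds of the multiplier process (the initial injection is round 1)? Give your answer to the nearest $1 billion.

$541 billion

Round 1 adds ΔG = $294 billion; each later round is MPC = 0.84 times the previous.
After 2 rounds: 294 + 246.96 = ΔG·(1 − c^2)/(1 − c) = 294 × (1 − 0.7056)/0.16 ≈ $541 billion.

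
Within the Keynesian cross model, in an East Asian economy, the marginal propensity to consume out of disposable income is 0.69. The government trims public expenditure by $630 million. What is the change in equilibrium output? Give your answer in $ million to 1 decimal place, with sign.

Expenditure multiplier = 1/(1 − MPC) = 1/(1 − 0.69) = 1/0.31 ≈ 3.226.
ΔY = k × ΔG = (−$630 million) / 0.31 ≈ −$2,032.3 million.

−$2,032.3 million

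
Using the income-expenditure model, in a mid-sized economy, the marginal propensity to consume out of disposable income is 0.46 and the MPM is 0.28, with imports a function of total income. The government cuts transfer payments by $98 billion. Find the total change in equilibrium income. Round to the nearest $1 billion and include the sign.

The transfer change shifts disposable income by −$98 billion, so first-round consumption changes by c·ΔTR = 0.46 × (−$98 billion) = −$45.08 billion.
Expenditure multiplier = 1/(1 − c + m) = 1/(1 − 0.46 + 0.28) = 1/0.82 ≈ 1.22.
The transfer multiplier is c × k ≈ 0.561, so ΔY = k × (c·ΔTR) = (−$45.08 billion) / 0.82 ≈ −$55 billion.

−$55 billion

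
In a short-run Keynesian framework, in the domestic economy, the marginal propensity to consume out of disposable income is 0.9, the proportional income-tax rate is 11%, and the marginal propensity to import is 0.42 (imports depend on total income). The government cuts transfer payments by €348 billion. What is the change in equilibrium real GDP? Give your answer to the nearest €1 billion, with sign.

−€506 billion

The transfer change shifts disposable income by −€348 billion, so first-round consumption changes by c·ΔTR = 0.9 × (−€348 billion) = −€313.2 billion.
Expenditure multiplier = 1/(1 − c(1−t) + m) = 1/(1 − 0.9×0.89 + 0.42) = 1/0.619 ≈ 1.616.
The transfer multiplier is c × k ≈ 1.454, so ΔY = k × (c·ΔTR) = (−€313.2 billion) / 0.619 ≈ −€506 billion.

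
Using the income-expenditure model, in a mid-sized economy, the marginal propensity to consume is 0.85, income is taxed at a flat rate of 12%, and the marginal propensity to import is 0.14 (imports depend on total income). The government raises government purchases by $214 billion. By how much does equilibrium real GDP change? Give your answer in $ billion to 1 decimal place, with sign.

+$545.9 billion

Government-spending multiplier = 1/(1 − c(1−t) + m) = 1/(1 − 0.85×0.88 + 0.14) = 1/0.392 ≈ 2.551.
ΔY = k × ΔG = (+$214 billion) / 0.392 ≈ +$545.9 billion.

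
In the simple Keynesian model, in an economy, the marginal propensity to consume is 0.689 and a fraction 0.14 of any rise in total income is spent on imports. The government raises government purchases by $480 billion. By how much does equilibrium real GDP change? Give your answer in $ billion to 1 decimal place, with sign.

+$1,064.3 billion

Expenditure multiplier = 1/(1 − c + m) = 1/(1 − 0.689 + 0.14) = 1/0.451 ≈ 2.217.
ΔY = k × ΔG = (+$480 billion) / 0.451 ≈ +$1,064.3 billion.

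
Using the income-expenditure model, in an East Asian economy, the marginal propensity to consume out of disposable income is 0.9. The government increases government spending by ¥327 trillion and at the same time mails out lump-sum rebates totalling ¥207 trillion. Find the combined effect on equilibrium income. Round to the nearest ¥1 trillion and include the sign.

Expenditure multiplier = 1/(1 − MPC) = 1/(1 − 0.9) = 1/0.1 = 10.
ΔG contributes k·ΔG = (+¥327 trillion) / 0.1 = +¥3,270 trillion.
ΔT of −¥207 trillion changes first-round spending by −c·ΔT = +¥186.3 trillion, contributing k·(−c·ΔT) = (+¥186.3 trillion) / 0.1 = +¥1,863 trillion.
Net ΔY = k(ΔG − c·ΔT) = (+¥513.3 trillion) / 0.1 = +¥5,133 trillion.

+¥5,133 trillion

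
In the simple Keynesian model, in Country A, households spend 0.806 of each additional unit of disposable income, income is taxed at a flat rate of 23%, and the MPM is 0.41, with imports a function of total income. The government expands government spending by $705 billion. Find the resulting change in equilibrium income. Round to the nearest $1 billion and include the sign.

+$893 billion

Spending multiplier = 1/(1 − c(1−t) + m) = 1/(1 − 0.806×0.77 + 0.41) = 1/0.78938 ≈ 1.267.
ΔY = k × ΔG = (+$705 billion) / 0.78938 ≈ +$893 billion.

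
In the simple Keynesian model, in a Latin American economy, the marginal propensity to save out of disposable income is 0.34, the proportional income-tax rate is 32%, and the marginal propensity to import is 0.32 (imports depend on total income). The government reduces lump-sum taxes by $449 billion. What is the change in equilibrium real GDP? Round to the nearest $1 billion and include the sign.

MPC = 1 − MPS = 1 − 0.34 = 0.66.
A lump-sum tax change of −$449 billion shifts disposable income by +$449 billion; first-round consumption changes by −c × ΔT = −0.66 × (−$449 billion) = +$296.34 billion.
Expenditure multiplier = 1/(1 − c(1−t) + m) = 1/(1 − 0.66×0.68 + 0.32) = 1/0.8712 ≈ 1.148.
The tax multiplier is −c × k ≈ −0.758, so ΔY = k × (−c·ΔT) = (+$296.34 billion) / 0.8712 ≈ +$340 billion.

+$340 billion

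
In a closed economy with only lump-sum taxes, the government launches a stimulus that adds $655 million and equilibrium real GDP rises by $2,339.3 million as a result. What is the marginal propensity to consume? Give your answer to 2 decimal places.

Implied spending multiplier k = ΔY/ΔG = 2,339.3/655 ≈ 3.5715.
Since k = 1/(1 − MPC), MPC = 1 − 1/k = 1 − ΔG/ΔY = 1 − 655/2,339.3 ≈ 0.72.

0.72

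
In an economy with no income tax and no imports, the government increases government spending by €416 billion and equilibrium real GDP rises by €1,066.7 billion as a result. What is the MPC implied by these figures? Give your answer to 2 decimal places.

Implied spending multiplier k = ΔY/ΔG = 1,066.7/416 ≈ 2.5642.
Since k = 1/(1 − MPC), MPC = 1 − 1/k = 1 − ΔG/ΔY = 1 − 416/1,066.7 ≈ 0.61.

0.61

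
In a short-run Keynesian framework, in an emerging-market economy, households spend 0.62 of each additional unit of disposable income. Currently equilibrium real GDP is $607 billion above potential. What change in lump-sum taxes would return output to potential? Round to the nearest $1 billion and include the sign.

Spending multiplier = 1/(1 − MPC) = 1/(1 − 0.62) = 1/0.38 ≈ 2.632.
Tax multiplier = −c·k = −0.62/0.38 ≈ −1.632. Need ΔY = −$607 billion, so ΔT = ΔY/(−c·k) = −(−$607 billion) × 0.38 / 0.62 ≈ +$372 billion.
The government should raise lump-sum taxes by $372 billion.

+$372 billion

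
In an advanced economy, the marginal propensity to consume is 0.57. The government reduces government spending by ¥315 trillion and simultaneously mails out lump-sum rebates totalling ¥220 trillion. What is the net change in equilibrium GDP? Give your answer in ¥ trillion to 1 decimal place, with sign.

Expenditure multiplier = 1/(1 − MPC) = 1/(1 − 0.57) = 1/0.43 ≈ 2.326.
ΔG contributes k·ΔG = (−¥315 trillion) / 0.43 ≈ −¥732.6 trillion.
ΔT of −¥220 trillion changes first-round spending by −c·ΔT = +¥125.4 trillion, contributing k·(−c·ΔT) = (+¥125.4 trillion) / 0.43 ≈ +¥291.6 trillion.
Net ΔY = k(ΔG − c·ΔT) = (−¥189.6 trillion) / 0.43 ≈ −¥440.9 trillion.

−¥440.9 trillion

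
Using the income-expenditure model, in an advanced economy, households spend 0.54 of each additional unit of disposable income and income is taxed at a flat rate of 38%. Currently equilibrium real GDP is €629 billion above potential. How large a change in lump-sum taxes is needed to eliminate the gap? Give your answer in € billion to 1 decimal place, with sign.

+€774.8 billion

Spending multiplier = 1/(1 − c(1−t)) = 1/(1 − 0.54×0.62) = 1/0.6652 ≈ 1.503.
Tax multiplier = −c·k = −0.54/0.6652 ≈ −0.812. Need ΔY = −€629 billion, so ΔT = ΔY/(−c·k) = −(−€629 billion) × 0.6652 / 0.54 ≈ +€774.8 billion.
The government should raise lump-sum taxes by €774.8 billion.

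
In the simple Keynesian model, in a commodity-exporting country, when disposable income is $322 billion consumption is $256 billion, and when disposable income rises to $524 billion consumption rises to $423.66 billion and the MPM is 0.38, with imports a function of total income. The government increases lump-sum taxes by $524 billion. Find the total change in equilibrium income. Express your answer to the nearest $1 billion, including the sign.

MPC = ΔC/ΔYd = (423.66 − 256)/(524 − 322) = 167.66/202 = 0.83.
A lump-sum tax change of +$524 billion shifts disposable income by −$524 billion; first-round consumption changes by −c × ΔT = −0.83 × (+$524 billion) = −$434.92 billion.
Expenditure multiplier = 1/(1 − c + m) = 1/(1 − 0.83 + 0.38) = 1/0.55 ≈ 1.818.
The tax multiplier is −c × k ≈ −1.509, so ΔY = k × (−c·ΔT) = (−$434.92 billion) / 0.55 ≈ −$791 billion.

−$791 billion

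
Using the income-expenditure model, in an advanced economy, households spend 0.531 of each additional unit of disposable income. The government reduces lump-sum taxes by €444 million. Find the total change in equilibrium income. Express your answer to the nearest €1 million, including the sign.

A lump-sum tax change of −€444 million shifts disposable income by +€444 million; first-round consumption changes by −c × ΔT = −0.531 × (−€444 million) = +€235.764 million.
Expenditure multiplier = 1/(1 − MPC) = 1/(1 − 0.531) = 1/0.469 ≈ 2.132.
The tax multiplier is −c × k ≈ −1.132, so ΔY = k × (−c·ΔT) = (+€235.764 million) / 0.469 ≈ +€503 million.

+€503 million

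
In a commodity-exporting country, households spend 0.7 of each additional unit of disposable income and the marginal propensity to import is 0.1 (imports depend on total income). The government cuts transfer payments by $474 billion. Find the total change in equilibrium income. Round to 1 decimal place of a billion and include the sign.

−$829.5 billion

The transfer change shifts disposable income by −$474 billion, so first-round consumption changes by c·ΔTR = 0.7 × (−$474 billion) = −$331.8 billion.
Expenditure multiplier = 1/(1 − c + m) = 1/(1 − 0.7 + 0.1) = 1/0.4 = 2.5.
The transfer multiplier is c × k = 1.75, so ΔY = k × (c·ΔTR) = (−$331.8 billion) / 0.4 = −$829.5 billion.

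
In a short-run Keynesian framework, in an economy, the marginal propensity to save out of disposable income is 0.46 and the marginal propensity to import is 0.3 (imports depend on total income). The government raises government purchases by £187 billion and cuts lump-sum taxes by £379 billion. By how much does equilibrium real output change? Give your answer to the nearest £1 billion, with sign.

+£515 billion

MPC = 1 − MPS = 1 − 0.46 = 0.54.
Expenditure multiplier = 1/(1 − c + m) = 1/(1 − 0.54 + 0.3) = 1/0.76 ≈ 1.316.
ΔG contributes k·ΔG = (+£187 billion) / 0.76 ≈ +£246.1 billion.
ΔT of −£379 billion changes first-round spending by −c·ΔT = +£204.66 billion, contributing k·(−c·ΔT) = (+£204.66 billion) / 0.76 ≈ +£269.3 billion.
Net ΔY = k(ΔG − c·ΔT) = (+£391.66 billion) / 0.76 ≈ +£515 billion.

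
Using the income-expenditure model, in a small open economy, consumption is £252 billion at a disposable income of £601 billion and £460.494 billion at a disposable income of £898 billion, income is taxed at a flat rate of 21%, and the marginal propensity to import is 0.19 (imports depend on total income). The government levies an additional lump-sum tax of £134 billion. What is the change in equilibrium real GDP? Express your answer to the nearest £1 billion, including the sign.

MPC = ΔC/ΔYd = (460.494 − 252)/(898 − 601) = 208.494/297 = 0.702.
A lump-sum tax change of +£134 billion shifts disposable income by −£134 billion; first-round consumption changes by −c × ΔT = −0.702 × (+£134 billion) = −£94.068 billion.
Expenditure multiplier = 1/(1 − c(1−t) + m) = 1/(1 − 0.702×0.79 + 0.19) = 1/0.63542 ≈ 1.574.
The tax multiplier is −c × k ≈ −1.105, so ΔY = k × (−c·ΔT) = (−£94.068 billion) / 0.63542 ≈ −£148 billion.

−£148 billion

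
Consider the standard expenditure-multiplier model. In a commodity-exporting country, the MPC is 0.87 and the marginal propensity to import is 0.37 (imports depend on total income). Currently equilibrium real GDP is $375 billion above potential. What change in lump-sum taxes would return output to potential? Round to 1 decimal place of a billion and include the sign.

+$215.5 billion

Spending multiplier = 1/(1 − c + m) = 1/(1 − 0.87 + 0.37) = 1/0.5 = 2.
Tax multiplier = −c·k = −0.87/0.5 = −1.74. Need ΔY = −$375 billion, so ΔT = ΔY/(−c·k) = −(−$375 billion) × 0.5 / 0.87 ≈ +$215.5 billion.
The government should raise lump-sum taxes by $215.5 billion.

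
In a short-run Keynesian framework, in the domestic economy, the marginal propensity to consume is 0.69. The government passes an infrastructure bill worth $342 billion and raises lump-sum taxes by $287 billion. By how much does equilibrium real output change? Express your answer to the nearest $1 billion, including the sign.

Expenditure multiplier = 1/(1 − MPC) = 1/(1 − 0.69) = 1/0.31 ≈ 3.226.
ΔG contributes k·ΔG = (+$342 billion) / 0.31 ≈ +$1,103.2 billion.
ΔT of +$287 billion changes first-round spending by −c·ΔT = −$198.03 billion, contributing k·(−c·ΔT) = (−$198.03 billion) / 0.31 ≈ −$638.8 billion.
Net ΔY = k(ΔG − c·ΔT) = (+$143.97 billion) / 0.31 ≈ +$464 billion.

+$464 billion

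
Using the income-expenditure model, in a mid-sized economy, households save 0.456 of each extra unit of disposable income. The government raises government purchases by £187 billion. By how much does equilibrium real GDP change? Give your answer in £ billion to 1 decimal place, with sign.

MPC = 1 − MPS = 1 − 0.456 = 0.544.
Spending multiplier = 1/(1 − MPC) = 1/(1 − 0.544) = 1/0.456 ≈ 2.193.
ΔY = k × ΔG = (+£187 billion) / 0.456 ≈ +£410.1 billion.

+£410.1 billion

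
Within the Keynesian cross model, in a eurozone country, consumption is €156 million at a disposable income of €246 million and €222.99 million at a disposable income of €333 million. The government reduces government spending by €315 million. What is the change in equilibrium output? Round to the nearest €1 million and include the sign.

MPC = ΔC/ΔYd = (222.99 − 156)/(333 − 246) = 66.99/87 = 0.77.
Spending multiplier = 1/(1 − MPC) = 1/(1 − 0.77) = 1/0.23 ≈ 4.348.
ΔY = k × ΔG = (−€315 million) / 0.23 ≈ −€1,370 million.

−€1,370 million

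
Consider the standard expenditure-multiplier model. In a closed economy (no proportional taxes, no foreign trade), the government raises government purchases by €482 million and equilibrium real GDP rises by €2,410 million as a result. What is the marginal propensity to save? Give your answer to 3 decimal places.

0.200

Implied spending multiplier k = ΔY/ΔG = 2,410/482 = 5.
Since k = 1/(1 − MPC), MPC = 1 − 1/k = 1 − ΔG/ΔY = 1 − 482/2,410 = 0.800.
MPS = 1 − MPC = 0.200.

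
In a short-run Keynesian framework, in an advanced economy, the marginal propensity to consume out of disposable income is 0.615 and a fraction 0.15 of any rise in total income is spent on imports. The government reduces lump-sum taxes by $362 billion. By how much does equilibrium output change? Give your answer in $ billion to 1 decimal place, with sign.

+$416.1 billion

A lump-sum tax change of −$362 billion shifts disposable income by +$362 billion; first-round consumption changes by −c × ΔT = −0.615 × (−$362 billion) = +$222.63 billion.
Expenditure multiplier = 1/(1 − c + m) = 1/(1 − 0.615 + 0.15) = 1/0.535 ≈ 1.869.
The tax multiplier is −c × k ≈ −1.15, so ΔY = k × (−c·ΔT) = (+$222.63 billion) / 0.535 ≈ +$416.1 billion.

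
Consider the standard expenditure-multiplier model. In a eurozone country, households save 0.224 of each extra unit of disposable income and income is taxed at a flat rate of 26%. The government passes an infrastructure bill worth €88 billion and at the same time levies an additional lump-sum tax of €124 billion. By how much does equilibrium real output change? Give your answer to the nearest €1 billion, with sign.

−€19 billion

MPC = 1 − MPS = 1 − 0.224 = 0.776.
Expenditure multiplier = 1/(1 − c(1−t)) = 1/(1 − 0.776×0.74) = 1/0.42576 ≈ 2.349.
ΔG contributes k·ΔG = (+€88 billion) / 0.42576 ≈ +€206.7 billion.
ΔT of +€124 billion changes first-round spending by −c·ΔT = −€96.224 billion, contributing k·(−c·ΔT) = (−€96.224 billion) / 0.42576 ≈ −€226 billion.
Net ΔY = k(ΔG − c·ΔT) = (−€8.224 billion) / 0.42576 ≈ −€19 billion.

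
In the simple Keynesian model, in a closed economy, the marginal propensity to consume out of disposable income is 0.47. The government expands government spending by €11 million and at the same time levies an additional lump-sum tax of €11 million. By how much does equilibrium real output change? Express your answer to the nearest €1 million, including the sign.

+€11 million

Expenditure multiplier = 1/(1 − MPC) = 1/(1 − 0.47) = 1/0.53 ≈ 1.887.
ΔG contributes k·ΔG = (+€11 million) / 0.53 ≈ +€20.8 million.
ΔT of +€11 million changes first-round spending by −c·ΔT = −€5.17 million, contributing k·(−c·ΔT) = (−€5.17 million) / 0.53 ≈ −€9.8 million.
With ΔG = ΔT and no other leakages, the balanced-budget multiplier is 1, so ΔY = ΔG = +€11 million.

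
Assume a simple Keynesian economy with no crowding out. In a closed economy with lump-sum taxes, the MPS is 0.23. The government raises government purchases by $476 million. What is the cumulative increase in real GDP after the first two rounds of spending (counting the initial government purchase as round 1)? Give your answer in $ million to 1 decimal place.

$842.5 million

MPC = 1 − MPS = 1 − 0.23 = 0.77.
Round 1 adds ΔG = $476 million; each later round is MPC = 0.77 times the previous.
After 2 rounds: 476 + 366.52 = ΔG·(1 − c^2)/(1 − c) = 476 × (1 − 0.5929)/0.23 ≈ $842.5 million.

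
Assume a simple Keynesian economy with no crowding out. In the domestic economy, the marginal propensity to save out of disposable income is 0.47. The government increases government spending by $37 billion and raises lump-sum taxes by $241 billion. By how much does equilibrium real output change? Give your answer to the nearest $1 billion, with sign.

MPC = 1 − MPS = 1 − 0.47 = 0.53.
Expenditure multiplier = 1/(1 − MPC) = 1/(1 − 0.53) = 1/0.47 ≈ 2.128.
ΔG contributes k·ΔG = (+$37 billion) / 0.47 ≈ +$78.7 billion.
ΔT of +$241 billion changes first-round spending by −c·ΔT = −$127.73 billion, contributing k·(−c·ΔT) = (−$127.73 billion) / 0.47 ≈ −$271.8 billion.
Net ΔY = k(ΔG − c·ΔT) = (−$90.73 billion) / 0.47 ≈ −$193 billion.

−$193 billion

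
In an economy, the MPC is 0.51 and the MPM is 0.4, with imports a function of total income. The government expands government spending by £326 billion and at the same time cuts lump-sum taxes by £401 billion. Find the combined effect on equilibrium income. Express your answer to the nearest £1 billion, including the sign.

Expenditure multiplier = 1/(1 − c + m) = 1/(1 − 0.51 + 0.4) = 1/0.89 ≈ 1.124.
ΔG contributes k·ΔG = (+£326 billion) / 0.89 ≈ +£366.3 billion.
ΔT of −£401 billion changes first-round spending by −c·ΔT = +£204.51 billion, contributing k·(−c·ΔT) = (+£204.51 billion) / 0.89 ≈ +£229.8 billion.
Net ΔY = k(ΔG − c·ΔT) = (+£530.51 billion) / 0.89 ≈ +£596 billion.

+£596 billion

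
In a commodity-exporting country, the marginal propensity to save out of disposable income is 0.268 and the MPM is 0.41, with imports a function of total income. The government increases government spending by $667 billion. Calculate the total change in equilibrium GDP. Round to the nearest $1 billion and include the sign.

MPC = 1 − MPS = 1 − 0.268 = 0.732.
Spending multiplier = 1/(1 − c + m) = 1/(1 − 0.732 + 0.41) = 1/0.678 ≈ 1.475.
ΔY = k × ΔG = (+$667 billion) / 0.678 ≈ +$984 billion.

+$984 billion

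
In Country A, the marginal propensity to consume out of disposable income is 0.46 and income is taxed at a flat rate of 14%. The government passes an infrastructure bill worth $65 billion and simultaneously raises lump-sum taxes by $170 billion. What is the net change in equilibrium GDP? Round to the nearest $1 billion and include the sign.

−$22 billion

Expenditure multiplier = 1/(1 − c(1−t)) = 1/(1 − 0.46×0.86) = 1/0.6044 ≈ 1.655.
ΔG contributes k·ΔG = (+$65 billion) / 0.6044 ≈ +$107.5 billion.
ΔT of +$170 billion changes first-round spending by −c·ΔT = −$78.2 billion, contributing k·(−c·ΔT) = (−$78.2 billion) / 0.6044 ≈ −$129.4 billion.
Net ΔY = k(ΔG − c·ΔT) = (−$13.2 billion) / 0.6044 ≈ −$22 billion.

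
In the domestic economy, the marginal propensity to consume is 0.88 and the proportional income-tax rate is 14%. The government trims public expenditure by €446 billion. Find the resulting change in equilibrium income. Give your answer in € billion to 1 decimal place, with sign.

−€1,833.9 billion

Expenditure multiplier = 1/(1 − c(1−t)) = 1/(1 − 0.88×0.86) = 1/0.2432 ≈ 4.112.
ΔY = k × ΔG = (−€446 billion) / 0.2432 ≈ −€1,833.9 billion.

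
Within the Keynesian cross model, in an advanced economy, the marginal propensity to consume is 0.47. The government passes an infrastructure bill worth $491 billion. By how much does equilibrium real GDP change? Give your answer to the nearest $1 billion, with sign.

+$926 billion

Expenditure multiplier = 1/(1 − MPC) = 1/(1 − 0.47) = 1/0.53 ≈ 1.887.
ΔY = k × ΔG = (+$491 billion) / 0.53 ≈ +$926 billion.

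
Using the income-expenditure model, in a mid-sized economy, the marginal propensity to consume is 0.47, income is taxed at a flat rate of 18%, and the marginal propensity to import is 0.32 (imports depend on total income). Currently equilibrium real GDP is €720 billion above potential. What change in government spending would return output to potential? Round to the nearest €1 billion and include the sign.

−€673 billion

Spending multiplier = 1/(1 − c(1−t) + m) = 1/(1 − 0.47×0.82 + 0.32) = 1/0.9346 ≈ 1.07.
Need ΔY = −€720 billion, so ΔG = ΔY/k = (−€720 billion) × 0.9346 ≈ −€673 billion.
The government should cut government spending by €673 billion.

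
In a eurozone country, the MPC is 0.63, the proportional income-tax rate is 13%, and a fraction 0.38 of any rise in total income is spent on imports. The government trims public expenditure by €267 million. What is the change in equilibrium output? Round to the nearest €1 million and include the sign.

−€321 million

Expenditure multiplier = 1/(1 − c(1−t) + m) = 1/(1 − 0.63×0.87 + 0.38) = 1/0.8319 ≈ 1.202.
ΔY = k × ΔG = (−€267 million) / 0.8319 ≈ −€321 million.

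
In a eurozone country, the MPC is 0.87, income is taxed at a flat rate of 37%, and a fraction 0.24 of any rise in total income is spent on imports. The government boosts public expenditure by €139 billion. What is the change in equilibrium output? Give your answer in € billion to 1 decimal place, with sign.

+€200.9 billion

Expenditure multiplier = 1/(1 − c(1−t) + m) = 1/(1 − 0.87×0.63 + 0.24) = 1/0.6919 ≈ 1.445.
ΔY = k × ΔG = (+€139 billion) / 0.6919 ≈ +€200.9 billion.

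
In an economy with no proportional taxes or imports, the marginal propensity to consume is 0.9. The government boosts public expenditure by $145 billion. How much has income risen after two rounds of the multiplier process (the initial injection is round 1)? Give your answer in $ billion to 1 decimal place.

$275.5 billion

Round 1 adds ΔG = $145 billion; each later round is MPC = 0.9 times the previous.
After 2 rounds: 145 + 130.5 = ΔG·(1 − c^2)/(1 − c) = 145 × (1 − 0.81)/0.1 = $275.5 billion.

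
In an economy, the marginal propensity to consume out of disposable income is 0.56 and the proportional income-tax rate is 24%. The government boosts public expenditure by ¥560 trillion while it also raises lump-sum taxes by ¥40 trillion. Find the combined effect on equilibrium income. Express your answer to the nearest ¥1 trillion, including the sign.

Expenditure multiplier = 1/(1 − c(1−t)) = 1/(1 − 0.56×0.76) = 1/0.5744 ≈ 1.741.
ΔG contributes k·ΔG = (+¥560 trillion) / 0.5744 ≈ +¥974.9 trillion.
ΔT of +¥40 trillion changes first-round spending by −c·ΔT = −¥22.4 trillion, contributing k·(−c·ΔT) = (−¥22.4 trillion) / 0.5744 ≈ −¥39 trillion.
Net ΔY = k(ΔG − c·ΔT) = (+¥537.6 trillion) / 0.5744 ≈ +¥936 trillion.

+¥936 trillion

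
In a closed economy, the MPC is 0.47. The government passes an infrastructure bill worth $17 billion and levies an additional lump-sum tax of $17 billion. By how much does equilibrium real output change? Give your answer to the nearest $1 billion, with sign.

Expenditure multiplier = 1/(1 − MPC) = 1/(1 − 0.47) = 1/0.53 ≈ 1.887.
ΔG contributes k·ΔG = (+$17 billion) / 0.53 ≈ +$32.1 billion.
ΔT of +$17 billion changes first-round spending by −c·ΔT = −$7.99 billion, contributing k·(−c·ΔT) = (−$7.99 billion) / 0.53 ≈ −$15.1 billion.
With ΔG = ΔT and no other leakages, the balanced-budget multiplier is 1, so ΔY = ΔG = +$17 billion.

+$17 billion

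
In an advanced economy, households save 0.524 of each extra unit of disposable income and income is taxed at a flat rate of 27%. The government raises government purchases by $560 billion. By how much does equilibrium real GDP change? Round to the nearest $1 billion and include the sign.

+$858 billion

MPC = 1 − MPS = 1 − 0.524 = 0.476.
Expenditure multiplier = 1/(1 − c(1−t)) = 1/(1 − 0.476×0.73) = 1/0.65252 ≈ 1.533.
ΔY = k × ΔG = (+$560 billion) / 0.65252 ≈ +$858 billion.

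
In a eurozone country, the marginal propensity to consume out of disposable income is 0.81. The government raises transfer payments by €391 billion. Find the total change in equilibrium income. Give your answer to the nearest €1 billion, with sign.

+€1,667 billion

The transfer change shifts disposable income by +€391 billion, so first-round consumption changes by c·ΔTR = 0.81 × (+€391 billion) = +€316.71 billion.
Expenditure multiplier = 1/(1 − MPC) = 1/(1 − 0.81) = 1/0.19 ≈ 5.263.
The transfer multiplier is c × k ≈ 4.263, so ΔY = k × (c·ΔTR) = (+€316.71 billion) / 0.19 ≈ +€1,667 billion.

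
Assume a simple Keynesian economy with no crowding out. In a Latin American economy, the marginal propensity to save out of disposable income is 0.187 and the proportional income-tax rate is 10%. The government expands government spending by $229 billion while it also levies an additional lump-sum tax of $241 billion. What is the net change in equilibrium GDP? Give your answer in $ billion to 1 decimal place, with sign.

+$123.2 billion

MPC = 1 − MPS = 1 − 0.187 = 0.813.
Expenditure multiplier = 1/(1 − c(1−t)) = 1/(1 − 0.813×0.9) = 1/0.2683 ≈ 3.727.
ΔG contributes k·ΔG = (+$229 billion) / 0.2683 ≈ +$853.5 billion.
ΔT of +$241 billion changes first-round spending by −c·ΔT = −$195.933 billion, contributing k·(−c·ΔT) = (−$195.933 billion) / 0.2683 ≈ −$730.3 billion.
Net ΔY = k(ΔG − c·ΔT) = (+$33.067 billion) / 0.2683 ≈ +$123.2 billion.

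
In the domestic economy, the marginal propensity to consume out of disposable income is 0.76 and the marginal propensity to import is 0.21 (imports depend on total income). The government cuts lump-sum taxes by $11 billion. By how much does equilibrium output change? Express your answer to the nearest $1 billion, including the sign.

A lump-sum tax change of −$11 billion shifts disposable income by +$11 billion; first-round consumption changes by −c × ΔT = −0.76 × (−$11 billion) = +$8.36 billion.
Expenditure multiplier = 1/(1 − c + m) = 1/(1 − 0.76 + 0.21) = 1/0.45 ≈ 2.222.
The tax multiplier is −c × k ≈ −1.689, so ΔY = k × (−c·ΔT) = (+$8.36 billion) / 0.45 ≈ +$19 billion.

+$19 billion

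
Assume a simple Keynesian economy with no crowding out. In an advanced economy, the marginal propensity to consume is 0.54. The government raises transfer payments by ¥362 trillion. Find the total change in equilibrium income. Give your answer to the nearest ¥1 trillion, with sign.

The transfer change shifts disposable income by +¥362 trillion, so first-round consumption changes by c·ΔTR = 0.54 × (+¥362 trillion) = +¥195.48 trillion.
Expenditure multiplier = 1/(1 − MPC) = 1/(1 − 0.54) = 1/0.46 ≈ 2.174.
The transfer multiplier is c × k ≈ 1.174, so ΔY = k × (c·ΔTR) = (+¥195.48 trillion) / 0.46 ≈ +¥425 trillion.

+¥425 trillion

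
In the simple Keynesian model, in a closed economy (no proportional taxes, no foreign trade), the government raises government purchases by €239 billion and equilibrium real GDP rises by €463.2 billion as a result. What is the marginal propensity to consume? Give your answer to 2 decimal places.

0.48

Implied spending multiplier k = ΔY/ΔG = 463.2/239 ≈ 1.9381.
Since k = 1/(1 − MPC), MPC = 1 − 1/k = 1 − ΔG/ΔY = 1 − 239/463.2 ≈ 0.48.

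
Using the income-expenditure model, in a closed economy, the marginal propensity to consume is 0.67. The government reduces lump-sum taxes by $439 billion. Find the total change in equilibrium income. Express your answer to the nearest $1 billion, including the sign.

+$891 billion

A lump-sum tax change of −$439 billion shifts disposable income by +$439 billion; first-round consumption changes by −c × ΔT = −0.67 × (−$439 billion) = +$294.13 billion.
Expenditure multiplier = 1/(1 − MPC) = 1/(1 − 0.67) = 1/0.33 ≈ 3.03.
The tax multiplier is −c × k ≈ −2.03, so ΔY = k × (−c·ΔT) = (+$294.13 billion) / 0.33 ≈ +$891 billion.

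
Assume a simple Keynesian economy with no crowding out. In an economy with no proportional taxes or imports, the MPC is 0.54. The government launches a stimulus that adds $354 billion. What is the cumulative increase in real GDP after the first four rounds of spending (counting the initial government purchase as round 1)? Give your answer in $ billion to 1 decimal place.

Round 1 adds ΔG = $354 billion; each later round is MPC = 0.54 times the previous.
After 4 rounds: 354 + 191.16 + 103.2264 + 55.742256 = ΔG·(1 − c^4)/(1 − c) = 354 × (1 − 0.08503056)/0.46 ≈ $704.1 billion.

$704.1 billion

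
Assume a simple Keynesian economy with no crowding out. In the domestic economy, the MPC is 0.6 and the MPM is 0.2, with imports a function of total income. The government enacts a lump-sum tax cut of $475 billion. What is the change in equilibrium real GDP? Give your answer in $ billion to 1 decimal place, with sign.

A lump-sum tax change of −$475 billion shifts disposable income by +$475 billion; first-round consumption changes by −c × ΔT = −0.6 × (−$475 billion) = +$285 billion.
Expenditure multiplier = 1/(1 − c + m) = 1/(1 − 0.6 + 0.2) = 1/0.6 ≈ 1.667.
The tax multiplier is −c × k = −1, so ΔY = k × (−c·ΔT) = (+$285 billion) / 0.6 = +$475 billion.

+$475.0 billion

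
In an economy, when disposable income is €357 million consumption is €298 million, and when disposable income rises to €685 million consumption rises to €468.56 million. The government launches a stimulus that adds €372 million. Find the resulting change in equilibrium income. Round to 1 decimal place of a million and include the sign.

MPC = ΔC/ΔYd = (468.56 − 298)/(685 − 357) = 170.56/328 = 0.52.
Expenditure multiplier = 1/(1 − MPC) = 1/(1 − 0.52) = 1/0.48 ≈ 2.083.
ΔY = k × ΔG = (+€372 million) / 0.48 = +€775 million.

+€775.0 million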